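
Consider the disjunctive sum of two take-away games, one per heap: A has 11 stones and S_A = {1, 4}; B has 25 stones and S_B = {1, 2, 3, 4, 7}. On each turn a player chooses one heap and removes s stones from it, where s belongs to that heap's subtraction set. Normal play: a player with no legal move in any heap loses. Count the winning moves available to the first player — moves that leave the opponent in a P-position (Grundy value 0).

Heap A, S = {1, 4}:
n :  0  1  2  3  4  5  6  7  8  9 10 11
G :  0  1  0  1  2  0  1  0  1  2  0  1
G_A(11) = 1.
Heap B, S = {1, 2, 3, 4, 7}:
n :  0  1  2  3  4  5  6  7  8  9 10 11 12 13 14 15 16 17 18 19 20 21 22 23 24 25
G :  0  1  2  3  4  0  1  2  3  4  0  1  2  3  4  0  1  2  3  4  0  1  2  3  4  0
G_B(25) = 0.
Combined Grundy value = 1 ⊕ 0 = 1.
A winning move leaves total XOR = 0, i.e. changes one component's Grundy value g to g ⊕ X where X is the current total.
Heap A: need g' = 1⊕1 = 0. Options: 11−1→G=0, 11−4→G=0. Hits: 2.
Heap B: need g' = 0⊕1 = 1. Options: 25−1→G=4, 25−2→G=3, 25−3→G=2, 25−4→G=1, 25−7→G=3. Hits: 1.

3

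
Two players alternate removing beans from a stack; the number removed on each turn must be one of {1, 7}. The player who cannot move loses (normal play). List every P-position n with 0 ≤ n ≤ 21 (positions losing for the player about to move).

0, 2, 4, 6, 8, 10, 12, 14, 16, 18, 20

G(0) = 0
G(1) = mex{0} = 1
G(2) = mex{1} = 0
G(3) = mex{0} = 1
G(4) = mex{1} = 0
G(5) = mex{0} = 1
G(6) = mex{1} = 0
G(7) = mex{0,0} = 1
G(8) = mex{1,1} = 0
G(9) = mex{0,0} = 1
G(10) = mex{1,1} = 0
G(11) = mex{0,0} = 1
G(12) = mex{1,1} = 0
G(13) = mex{0,0} = 1
G(14) = mex{1,1} = 0
G(15) = mex{0,0} = 1
G(16) = mex{1,1} = 0
G(17) = mex{0,0} = 1
G(18) = mex{1,1} = 0
G(19) = mex{0,0} = 1
G(20) = mex{1,1} = 0
G(21) = mex{0,0} = 1
P-positions are exactly the n with G(n) = 0.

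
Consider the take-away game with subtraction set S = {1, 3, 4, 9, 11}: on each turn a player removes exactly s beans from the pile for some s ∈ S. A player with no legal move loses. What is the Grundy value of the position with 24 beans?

n :  0  1  2  3  4  5  6  7  8  9 10 11 12 13 14 15 16 17 18 19 20 21 22 23 24
G :  0  1  0  1  2  3  2  0  1  4  3  2  0  1  0  1  2  3  2  0  1  4  3  2  0

0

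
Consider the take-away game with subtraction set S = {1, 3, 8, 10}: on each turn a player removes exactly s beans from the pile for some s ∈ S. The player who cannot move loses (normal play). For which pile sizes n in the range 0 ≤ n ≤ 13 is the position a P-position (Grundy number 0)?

n :  0  1  2  3  4  5  6  7  8  9 10 11 12 13
G :  0  1  0  1  0  1  0  1  2  3  2  0  1  0
P-positions are exactly the n with G(n) = 0.

0, 2, 4, 6, 11, 13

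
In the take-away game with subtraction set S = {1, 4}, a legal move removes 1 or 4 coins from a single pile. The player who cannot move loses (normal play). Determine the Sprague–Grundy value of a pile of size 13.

1

n :  0  1  2  3  4  5  6  7  8  9 10 11 12 13
G :  0  1  0  1  2  0  1  0  1  2  0  1  0  1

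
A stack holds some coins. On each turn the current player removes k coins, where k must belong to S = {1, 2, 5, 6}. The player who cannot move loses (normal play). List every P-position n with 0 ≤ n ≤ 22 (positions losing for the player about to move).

G(0) = 0
G(1) = mex{0} = 1
G(2) = mex{1,0} = 2
G(3) = mex{2,1} = 0
G(4) = mex{0,2} = 1
G(5) = mex{1,0,0} = 2
G(6) = mex{2,1,1,0} = 3
G(7) = mex{3,2,2,1} = 0
G(8) = mex{0,3,0,2} = 1
G(9) = mex{1,0,1,0} = 2
G(10) = mex{2,1,2,1} = 0
G(11) = mex{0,2,3,2} = 1
G(12) = mex{1,0,0,3} = 2
G(13) = mex{2,1,1,0} = 3
G(14) = mex{3,2,2,1} = 0
G(15) = mex{0,3,0,2} = 1
G(16) = mex{1,0,1,0} = 2
G(17) = mex{2,1,2,1} = 0
G(18) = mex{0,2,3,2} = 1
G(19) = mex{1,0,0,3} = 2
G(20) = mex{2,1,1,0} = 3
G(21) = mex{3,2,2,1} = 0
G(22) = mex{0,3,0,2} = 1
P-positions are exactly the n with G(n) = 0.

0, 3, 7, 10, 14, 17, 21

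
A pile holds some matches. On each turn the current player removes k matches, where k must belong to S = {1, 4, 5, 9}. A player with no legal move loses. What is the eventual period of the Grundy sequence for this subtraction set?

8

G(0) = 0
G(1) = mex{0} = 1
G(2) = mex{1} = 0
G(3) = mex{0} = 1
G(4) = mex{1,0} = 2
G(5) = mex{2,1,0} = 3
G(6) = mex{3,0,1} = 2
G(7) = mex{2,1,0} = 3
G(8) = mex{3,2,1} = 0
G(9) = mex{0,3,2,0} = 1
G(10) = mex{1,2,3,1} = 0
G(11) = mex{0,3,2,0} = 1
G(12) = mex{1,0,3,1} = 2
G(13) = mex{2,1,0,2} = 3
G(14) = mex{3,0,1,3} = 2
G(15) = mex{2,1,0,2} = 3
G(16) = mex{3,2,1,3} = 0
G(17) = mex{0,3,2,0} = 1
G(18) = mex{1,2,3,1} = 0
G(n+8) = G(n) holds for n = 0,…,8 (a full window of length max(S) = 9), so the sequence is purely periodic with period 8.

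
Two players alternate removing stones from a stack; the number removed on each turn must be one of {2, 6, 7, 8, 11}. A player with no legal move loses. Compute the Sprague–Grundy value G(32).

1

n :  0  1  2  3  4  5  6  7  8  9 10 11 12 13 14 15 16 17 18 19 20 21 22 23 24 25 26 27 28 29 30 31 32
G :  0  0  1  1  0  0  1  1  2  2  3  3  2  2  0  3  1  0  0  1  1  4  2  5  3  2  2  0  3  1  0  0  1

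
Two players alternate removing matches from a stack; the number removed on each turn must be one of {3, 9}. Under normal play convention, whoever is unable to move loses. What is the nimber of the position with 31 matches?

0

n :  0  1  2  3  4  5  6  7  8  9 10 11 12 13 14 15 16 17 18 19 20 21 22 23 24 25 26 27 28 29 30 31
G :  0  0  0  1  1  1  0  0  0  1  1  1  0  0  0  1  1  1  0  0  0  1  1  1  0  0  0  1  1  1  0  0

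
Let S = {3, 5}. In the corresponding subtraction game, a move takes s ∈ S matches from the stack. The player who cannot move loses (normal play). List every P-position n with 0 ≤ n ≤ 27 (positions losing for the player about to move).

G(0) = 0
G(1) = mex{} = 0
G(2) = mex{} = 0
G(3) = mex{0} = 1
G(4) = mex{0} = 1
G(5) = mex{0,0} = 1
G(6) = mex{1,0} = 2
G(7) = mex{1,0} = 2
G(8) = mex{1,1} = 0
G(9) = mex{2,1} = 0
G(10) = mex{2,1} = 0
G(11) = mex{0,2} = 1
G(12) = mex{0,2} = 1
G(13) = mex{0,0} = 1
G(14) = mex{1,0} = 2
G(15) = mex{1,0} = 2
G(16) = mex{1,1} = 0
G(17) = mex{2,1} = 0
G(18) = mex{2,1} = 0
G(19) = mex{0,2} = 1
G(20) = mex{0,2} = 1
G(21) = mex{0,0} = 1
G(22) = mex{1,0} = 2
G(23) = mex{1,0} = 2
G(24) = mex{1,1} = 0
G(25) = mex{2,1} = 0
G(26) = mex{2,1} = 0
G(27) = mex{0,2} = 1
P-positions are exactly the n with G(n) = 0.

0, 1, 2, 8, 9, 10, 16, 17, 18, 24, 25, 26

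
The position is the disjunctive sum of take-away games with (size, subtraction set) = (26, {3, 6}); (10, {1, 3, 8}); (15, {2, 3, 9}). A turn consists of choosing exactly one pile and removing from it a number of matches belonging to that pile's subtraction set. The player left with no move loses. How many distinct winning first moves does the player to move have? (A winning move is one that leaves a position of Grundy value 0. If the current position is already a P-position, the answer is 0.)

4

Pile A, S = {3, 6}:
n :  0  1  2  3  4  5  6  7  8  9 10 11 12 13 14 15 16 17 18 19 20 21 22 23 24 25 26
G :  0  0  0  1  1  1  2  2  2  0  0  0  1  1  1  2  2  2  0  0  0  1  1  1  2  2  2
G_A(26) = 2.
Pile B, S = {1, 3, 8}:
G(0) = 0
G(1) = mex{0} = 1
G(2) = mex{1} = 0
G(3) = mex{0,0} = 1
G(4) = mex{1,1} = 0
G(5) = mex{0,0} = 1
G(6) = mex{1,1} = 0
G(7) = mex{0,0} = 1
G(8) = mex{1,1,0} = 2
G(9) = mex{2,0,1} = 3
G(10) = mex{3,1,0} = 2
G_B(10) = 2.
Pile C, S = {2, 3, 9}:
G(0) = 0
G(1) = mex{} = 0
G(2) = mex{0} = 1
G(3) = mex{0,0} = 1
G(4) = mex{1,0} = 2
G(5) = mex{1,1} = 0
G(6) = mex{2,1} = 0
G(7) = mex{0,2} = 1
G(8) = mex{0,0} = 1
G(9) = mex{1,0,0} = 2
G(10) = mex{1,1,0} = 2
G(11) = mex{2,1,1} = 0
G(12) = mex{2,2,1} = 0
G(13) = mex{0,2,2} = 1
G(14) = mex{0,0,0} = 1
G(15) = mex{1,0,0} = 2
G_C(15) = 2.
Combined Grundy value = 2 ⊕ 2 ⊕ 2 = 2.
A winning move leaves total XOR = 0, i.e. changes one component's Grundy value g to g ⊕ X where X is the current total.
Pile A: need g' = 2⊕2 = 0. Options: 26−3→G=1, 26−6→G=0. Hits: 1.
Pile B: need g' = 2⊕2 = 0. Options: 10−1→G=3, 10−3→G=1, 10−8→G=0. Hits: 1.
Pile C: need g' = 2⊕2 = 0. Options: 15−2→G=1, 15−3→G=0, 15−9→G=0. Hits: 2.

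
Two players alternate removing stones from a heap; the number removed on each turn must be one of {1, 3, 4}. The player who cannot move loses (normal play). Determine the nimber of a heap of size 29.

1

G(0) = 0
G(1) = mex{0} = 1
G(2) = mex{1} = 0
G(3) = mex{0,0} = 1
G(4) = mex{1,1,0} = 2
G(5) = mex{2,0,1} = 3
G(6) = mex{3,1,0} = 2
G(7) = mex{2,2,1} = 0
G(8) = mex{0,3,2} = 1
G(9) = mex{1,2,3} = 0
G(10) = mex{0,0,2} = 1
G(11) = mex{1,1,0} = 2
G(12) = mex{2,0,1} = 3
G(13) = mex{3,1,0} = 2
G(14) = mex{2,2,1} = 0
G(15) = mex{0,3,2} = 1
G(16) = mex{1,2,3} = 0
G(17) = mex{0,0,2} = 1
G(18) = mex{1,1,0} = 2
G(19) = mex{2,0,1} = 3
G(20) = mex{3,1,0} = 2
G(21) = mex{2,2,1} = 0
G(22) = mex{0,3,2} = 1
G(23) = mex{1,2,3} = 0
G(24) = mex{0,0,2} = 1
G(25) = mex{1,1,0} = 2
G(26) = mex{2,0,1} = 3
G(27) = mex{3,1,0} = 2
G(28) = mex{2,2,1} = 0
G(29) = mex{0,3,2} = 1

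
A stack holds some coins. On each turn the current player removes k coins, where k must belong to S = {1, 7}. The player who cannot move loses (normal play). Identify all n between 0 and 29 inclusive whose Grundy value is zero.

n :  0  1  2  3  4  5  6  7  8  9 10 11 12 13 14 15 16 17 18 19 20 21 22 23 24 25 26 27 28 29
G :  0  1  0  1  0  1  0  1  0  1  0  1  0  1  0  1  0  1  0  1  0  1  0  1  0  1  0  1  0  1
P-positions are exactly the n with G(n) = 0.

0, 2, 4, 6, 8, 10, 12, 14, 16, 18, 20, 22, 24, 26, 28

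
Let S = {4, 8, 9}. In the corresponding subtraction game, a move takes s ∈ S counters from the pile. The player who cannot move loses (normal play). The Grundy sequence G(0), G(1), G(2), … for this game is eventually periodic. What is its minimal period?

n :  0  1  2  3  4  5  6  7  8  9 10 11 12 13 14 15 16 17 18 19 20 21 22 23 24 25 26 27
G :  0  0  0  0  1  1  1  1  2  2  2  2  3  0  0  0  0  1  1  1  1  2  2  2  2  3  0  0
G(n+13) = G(n) holds for n = 0,…,8 (a full window of length max(S) = 9), so the sequence is purely periodic with period 13.

13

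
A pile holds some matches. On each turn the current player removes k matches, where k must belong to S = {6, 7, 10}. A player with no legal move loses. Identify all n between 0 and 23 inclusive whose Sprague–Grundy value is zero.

n :  0  1  2  3  4  5  6  7  8  9 10 11 12 13 14 15 16 17 18 19 20 21 22 23
G :  0  0  0  0  0  0  1  1  1  1  1  1  2  2  2  2  0  0  0  0  0  0  1  1
P-positions are exactly the n with G(n) = 0.

0, 1, 2, 3, 4, 5, 16, 17, 18, 19, 20, 21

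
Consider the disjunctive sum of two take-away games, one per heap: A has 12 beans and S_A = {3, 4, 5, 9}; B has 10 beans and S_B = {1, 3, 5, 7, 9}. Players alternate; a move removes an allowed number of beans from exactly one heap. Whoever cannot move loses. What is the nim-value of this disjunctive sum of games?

4

Heap A, S = {3, 4, 5, 9}:
n :  0  1  2  3  4  5  6  7  8  9 10 11 12
G :  0  0  0  1  1  1  2  2  0  3  3  1  4
G_A(12) = 4.
Heap B, S = {1, 3, 5, 7, 9}:
G(0) = 0
G(1) = mex{0} = 1
G(2) = mex{1} = 0
G(3) = mex{0,0} = 1
G(4) = mex{1,1} = 0
G(5) = mex{0,0,0} = 1
G(6) = mex{1,1,1} = 0
G(7) = mex{0,0,0,0} = 1
G(8) = mex{1,1,1,1} = 0
G(9) = mex{0,0,0,0,0} = 1
G(10) = mex{1,1,1,1,1} = 0
G_B(10) = 0.
Combined Grundy value = 4 ⊕ 0 = 4.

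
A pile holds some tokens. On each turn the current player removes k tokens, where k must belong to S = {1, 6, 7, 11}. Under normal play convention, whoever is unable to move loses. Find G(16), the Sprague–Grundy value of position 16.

n :  0  1  2  3  4  5  6  7  8  9 10 11 12 13 14 15 16
G :  0  1  0  1  0  1  2  3  2  3  2  3  0  1  0  1  0

0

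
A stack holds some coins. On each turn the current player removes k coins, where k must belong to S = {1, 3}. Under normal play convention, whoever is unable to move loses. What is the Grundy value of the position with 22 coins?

G(0) = 0
G(1) = mex{0} = 1
G(2) = mex{1} = 0
G(3) = mex{0,0} = 1
G(4) = mex{1,1} = 0
G(5) = mex{0,0} = 1
G(6) = mex{1,1} = 0
G(7) = mex{0,0} = 1
G(8) = mex{1,1} = 0
G(9) = mex{0,0} = 1
G(10) = mex{1,1} = 0
G(11) = mex{0,0} = 1
G(12) = mex{1,1} = 0
G(13) = mex{0,0} = 1
G(14) = mex{1,1} = 0
G(15) = mex{0,0} = 1
G(16) = mex{1,1} = 0
G(17) = mex{0,0} = 1
G(18) = mex{1,1} = 0
G(19) = mex{0,0} = 1
G(20) = mex{1,1} = 0
G(21) = mex{0,0} = 1
G(22) = mex{1,1} = 0

0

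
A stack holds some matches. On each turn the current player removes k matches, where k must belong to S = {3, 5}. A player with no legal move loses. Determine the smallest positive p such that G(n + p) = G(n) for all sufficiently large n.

n :  0  1  2  3  4  5  6  7  8  9 10 11 12 13 14 15 16 17
G :  0  0  0  1  1  1  2  2  0  0  0  1  1  1  2  2  0  0
G(n+8) = G(n) holds for n = 0,…,4 (a full window of length max(S) = 5), so the sequence is purely periodic with period 8.

8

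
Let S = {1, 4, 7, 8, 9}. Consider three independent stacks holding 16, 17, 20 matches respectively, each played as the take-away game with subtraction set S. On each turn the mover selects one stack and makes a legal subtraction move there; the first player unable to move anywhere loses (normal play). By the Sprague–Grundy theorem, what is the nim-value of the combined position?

1

All stacks use S = {1, 4, 7, 8, 9}:
n :  0  1  2  3  4  5  6  7  8  9 10 11 12 13 14 15 16 17 18 19 20
G :  0  1  0  1  2  0  1  2  3  2  3  4  5  3  4  0  1  0  1  2  0
Stack A: G(16) = 1.
Stack B: G(17) = 0.
Stack C: G(20) = 0.
Combined Grundy value = 1 ⊕ 0 ⊕ 0 = 1.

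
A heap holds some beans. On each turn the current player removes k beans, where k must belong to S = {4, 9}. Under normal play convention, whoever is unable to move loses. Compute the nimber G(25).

1

G(0) = 0
G(1) = mex{} = 0
G(2) = mex{} = 0
G(3) = mex{} = 0
G(4) = mex{0} = 1
G(5) = mex{0} = 1
G(6) = mex{0} = 1
G(7) = mex{0} = 1
G(8) = mex{1} = 0
G(9) = mex{1,0} = 2
G(10) = mex{1,0} = 2
G(11) = mex{1,0} = 2
G(12) = mex{0,0} = 1
G(13) = mex{2,1} = 0
G(14) = mex{2,1} = 0
G(15) = mex{2,1} = 0
G(16) = mex{1,1} = 0
G(17) = mex{0,0} = 1
G(18) = mex{0,2} = 1
G(19) = mex{0,2} = 1
G(20) = mex{0,2} = 1
G(21) = mex{1,1} = 0
G(22) = mex{1,0} = 2
G(23) = mex{1,0} = 2
G(24) = mex{1,0} = 2
G(25) = mex{0,0} = 1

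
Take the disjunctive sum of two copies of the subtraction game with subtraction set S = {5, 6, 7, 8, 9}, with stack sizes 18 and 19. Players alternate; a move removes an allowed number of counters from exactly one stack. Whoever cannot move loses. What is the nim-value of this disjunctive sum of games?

1

All stacks use S = {5, 6, 7, 8, 9}:
n :  0  1  2  3  4  5  6  7  8  9 10 11 12 13 14 15 16 17 18 19
G :  0  0  0  0  0  1  1  1  1  1  2  2  2  2  0  0  0  0  0  1
Stack A: G(18) = 0.
Stack B: G(19) = 1.
Combined Grundy value = 0 ⊕ 1 = 1.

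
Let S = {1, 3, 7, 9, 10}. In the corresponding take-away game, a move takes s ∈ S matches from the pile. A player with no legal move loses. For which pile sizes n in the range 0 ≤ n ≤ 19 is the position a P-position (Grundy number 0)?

0, 2, 4, 6, 8, 19

n :  0  1  2  3  4  5  6  7  8  9 10 11 12 13 14 15 16 17 18 19
G :  0  1  0  1  0  1  0  1  0  1  2  3  2  3  2  3  2  3  2  0
P-positions are exactly the n with G(n) = 0.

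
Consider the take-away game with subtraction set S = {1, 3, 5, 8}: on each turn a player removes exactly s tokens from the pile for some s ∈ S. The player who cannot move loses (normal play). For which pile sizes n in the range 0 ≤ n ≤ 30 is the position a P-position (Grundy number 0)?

n :  0  1  2  3  4  5  6  7  8  9 10 11 12 13 14 15 16 17 18 19 20 21 22 23 24 25 26 27 28 29 30
G :  0  1  0  1  0  1  0  1  2  3  2  3  2  0  1  0  1  0  1  0  1  2  3  2  3  2  0  1  0  1  0
P-positions are exactly the n with G(n) = 0.

0, 2, 4, 6, 13, 15, 17, 19, 26, 28, 30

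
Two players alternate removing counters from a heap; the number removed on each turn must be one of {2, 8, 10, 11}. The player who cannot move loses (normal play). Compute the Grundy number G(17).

n :  0  1  2  3  4  5  6  7  8  9 10 11 12 13 14 15 16 17
G :  0  0  1  1  0  0  1  1  2  2  3  3  2  2  3  3  4  0

0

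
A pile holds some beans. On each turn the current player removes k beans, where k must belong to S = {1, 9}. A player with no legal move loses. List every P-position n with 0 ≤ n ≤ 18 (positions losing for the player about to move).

n :  0  1  2  3  4  5  6  7  8  9 10 11 12 13 14 15 16 17 18
G :  0  1  0  1  0  1  0  1  0  1  0  1  0  1  0  1  0  1  0
P-positions are exactly the n with G(n) = 0.

0, 2, 4, 6, 8, 10, 12, 14, 16, 18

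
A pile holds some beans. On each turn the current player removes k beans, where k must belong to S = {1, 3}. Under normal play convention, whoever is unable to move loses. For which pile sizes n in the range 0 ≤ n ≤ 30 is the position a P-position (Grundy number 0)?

0, 2, 4, 6, 8, 10, 12, 14, 16, 18, 20, 22, 24, 26, 28, 30

n :  0  1  2  3  4  5  6  7  8  9 10 11 12 13 14 15 16 17 18 19 20 21 22 23 24 25 26 27 28 29 30
G :  0  1  0  1  0  1  0  1  0  1  0  1  0  1  0  1  0  1  0  1  0  1  0  1  0  1  0  1  0  1  0
P-positions are exactly the n with G(n) = 0.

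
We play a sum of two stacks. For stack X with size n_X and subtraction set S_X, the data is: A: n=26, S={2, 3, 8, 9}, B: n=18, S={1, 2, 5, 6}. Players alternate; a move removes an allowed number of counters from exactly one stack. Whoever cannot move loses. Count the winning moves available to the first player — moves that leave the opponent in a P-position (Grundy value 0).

4

Stack A, S = {2, 3, 8, 9}:
G(0) = 0
G(1) = mex{} = 0
G(2) = mex{0} = 1
G(3) = mex{0,0} = 1
G(4) = mex{1,0} = 2
G(5) = mex{1,1} = 0
G(6) = mex{2,1} = 0
G(7) = mex{0,2} = 1
G(8) = mex{0,0,0} = 1
G(9) = mex{1,0,0,0} = 2
G(10) = mex{1,1,1,0} = 2
G(11) = mex{2,1,1,1} = 0
G(12) = mex{2,2,2,1} = 0
G(13) = mex{0,2,0,2} = 1
G(14) = mex{0,0,0,0} = 1
G(15) = mex{1,0,1,0} = 2
G(16) = mex{1,1,1,1} = 0
G(17) = mex{2,1,2,1} = 0
G(18) = mex{0,2,2,2} = 1
G(19) = mex{0,0,0,2} = 1
G(20) = mex{1,0,0,0} = 2
G(21) = mex{1,1,1,0} = 2
G(22) = mex{2,1,1,1} = 0
G(23) = mex{2,2,2,1} = 0
G(24) = mex{0,2,0,2} = 1
G(25) = mex{0,0,0,0} = 1
G(26) = mex{1,0,1,0} = 2
G_A(26) = 2.
Stack B, S = {1, 2, 5, 6}:
n :  0  1  2  3  4  5  6  7  8  9 10 11 12 13 14 15 16 17 18
G :  0  1  2  0  1  2  3  0  1  2  0  1  2  3  0  1  2  0  1
G_B(18) = 1.
Combined Grundy value = 2 ⊕ 1 = 3.
A winning move leaves total XOR = 0, i.e. changes one component's Grundy value g to g ⊕ X where X is the current total.
Stack A: need g' = 2⊕3 = 1. Options: 26−2→G=1, 26−3→G=0, 26−8→G=1, 26−9→G=0. Hits: 2.
Stack B: need g' = 1⊕3 = 2. Options: 18−1→G=0, 18−2→G=2, 18−5→G=3, 18−6→G=2. Hits: 2.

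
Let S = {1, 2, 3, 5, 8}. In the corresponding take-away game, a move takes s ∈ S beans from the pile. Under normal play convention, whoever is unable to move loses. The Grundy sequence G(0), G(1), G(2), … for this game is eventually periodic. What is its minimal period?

10

n :  0  1  2  3  4  5  6  7  8  9 10 11 12 13 14 15 16 17 18 19 20 21
G :  0  1  2  3  0  1  2  3  4  5  0  1  2  3  0  1  2  3  4  5  0  1
G(n+10) = G(n) holds for n = 0,…,7 (a full window of length max(S) = 8), so the sequence is purely periodic with period 10.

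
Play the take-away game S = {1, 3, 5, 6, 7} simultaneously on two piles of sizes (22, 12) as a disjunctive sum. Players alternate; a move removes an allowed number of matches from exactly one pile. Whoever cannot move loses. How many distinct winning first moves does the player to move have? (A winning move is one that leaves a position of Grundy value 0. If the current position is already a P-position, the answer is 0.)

All piles use S = {1, 3, 5, 6, 7}:
n :  0  1  2  3  4  5  6  7  8  9 10 11 12 13 14 15 16 17 18 19 20 21 22
G :  0  1  0  1  0  1  2  3  2  3  2  3  0  1  0  1  0  1  2  3  2  3  2
Pile A: G(22) = 2.
Pile B: G(12) = 0.
Combined Grundy value = 2 ⊕ 0 = 2.
A winning move leaves total XOR = 0, i.e. changes one component's Grundy value g to g ⊕ X where X is the current total.
Pile A: need g' = 2⊕2 = 0. Options: 22−1→G=3, 22−3→G=3, 22−5→G=1, 22−6→G=0, 22−7→G=1. Hits: 1.
Pile B: need g' = 0⊕2 = 2. Options: 12−1→G=3, 12−3→G=3, 12−5→G=3, 12−6→G=2, 12−7→G=1. Hits: 1.

2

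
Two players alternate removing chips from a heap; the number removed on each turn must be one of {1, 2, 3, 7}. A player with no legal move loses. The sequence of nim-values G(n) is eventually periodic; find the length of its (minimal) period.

G(0) = 0
G(1) = mex{0} = 1
G(2) = mex{1,0} = 2
G(3) = mex{2,1,0} = 3
G(4) = mex{3,2,1} = 0
G(5) = mex{0,3,2} = 1
G(6) = mex{1,0,3} = 2
G(7) = mex{2,1,0,0} = 3
G(8) = mex{3,2,1,1} = 0
G(9) = mex{0,3,2,2} = 1
G(10) = mex{1,0,3,3} = 2
G(11) = mex{2,1,0,0} = 3
G(12) = mex{3,2,1,1} = 0
G(13) = mex{0,3,2,2} = 1
G(14) = mex{1,0,3,3} = 2
G(n+4) = G(n) holds for n = 0,…,6 (a full window of length max(S) = 7), so the sequence is purely periodic with period 4.

4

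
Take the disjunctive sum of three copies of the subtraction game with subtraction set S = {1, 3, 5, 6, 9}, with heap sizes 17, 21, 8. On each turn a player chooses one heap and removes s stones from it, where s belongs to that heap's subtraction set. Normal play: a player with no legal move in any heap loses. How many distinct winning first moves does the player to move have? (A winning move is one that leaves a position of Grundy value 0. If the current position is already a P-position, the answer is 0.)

0

All heaps use S = {1, 3, 5, 6, 9}:
G(0) = 0
G(1) = mex{0} = 1
G(2) = mex{1} = 0
G(3) = mex{0,0} = 1
G(4) = mex{1,1} = 0
G(5) = mex{0,0,0} = 1
G(6) = mex{1,1,1,0} = 2
G(7) = mex{2,0,0,1} = 3
G(8) = mex{3,1,1,0} = 2
G(9) = mex{2,2,0,1,0} = 3
G(10) = mex{3,3,1,0,1} = 2
G(11) = mex{2,2,2,1,0} = 3
G(12) = mex{3,3,3,2,1} = 0
G(13) = mex{0,2,2,3,0} = 1
G(14) = mex{1,3,3,2,1} = 0
G(15) = mex{0,0,2,3,2} = 1
G(16) = mex{1,1,3,2,3} = 0
G(17) = mex{0,0,0,3,2} = 1
G(18) = mex{1,1,1,0,3} = 2
G(19) = mex{2,0,0,1,2} = 3
G(20) = mex{3,1,1,0,3} = 2
G(21) = mex{2,2,0,1,0} = 3
Heap A: G(17) = 1.
Heap B: G(21) = 3.
Heap C: G(8) = 2.
Combined Grundy value = 1 ⊕ 3 ⊕ 2 = 0.
A winning move leaves total XOR = 0, i.e. changes one component's Grundy value g to g ⊕ X where X is the current total.
Heap A: target g' = 1⊕0 = 1, but every legal move changes the Grundy value (mex property), so 0 moves.
Heap B: target g' = 3⊕0 = 3, but every legal move changes the Grundy value (mex property), so 0 moves.
Heap C: target g' = 2⊕0 = 2, but every legal move changes the Grundy value (mex property), so 0 moves.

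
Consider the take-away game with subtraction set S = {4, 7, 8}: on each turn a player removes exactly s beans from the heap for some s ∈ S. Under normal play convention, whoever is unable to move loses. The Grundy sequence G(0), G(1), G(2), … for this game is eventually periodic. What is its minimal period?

12

n :  0  1  2  3  4  5  6  7  8  9 10 11 12 13 14 15 16 17 18 19 20 21 22 23 24 25
G :  0  0  0  0  1  1  1  1  2  2  2  2  0  0  0  0  1  1  1  1  2  2  2  2  0  0
G(n+12) = G(n) holds for n = 0,…,7 (a full window of length max(S) = 8), so the sequence is purely periodic with period 12.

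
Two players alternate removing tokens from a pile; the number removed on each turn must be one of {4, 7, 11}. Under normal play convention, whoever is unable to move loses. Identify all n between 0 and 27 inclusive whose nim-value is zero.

0, 1, 2, 3, 15, 16, 17, 18

G(0) = 0
G(1) = mex{} = 0
G(2) = mex{} = 0
G(3) = mex{} = 0
G(4) = mex{0} = 1
G(5) = mex{0} = 1
G(6) = mex{0} = 1
G(7) = mex{0,0} = 1
G(8) = mex{1,0} = 2
G(9) = mex{1,0} = 2
G(10) = mex{1,0} = 2
G(11) = mex{1,1,0} = 2
G(12) = mex{2,1,0} = 3
G(13) = mex{2,1,0} = 3
G(14) = mex{2,1,0} = 3
G(15) = mex{2,2,1} = 0
G(16) = mex{3,2,1} = 0
G(17) = mex{3,2,1} = 0
G(18) = mex{3,2,1} = 0
G(19) = mex{0,3,2} = 1
G(20) = mex{0,3,2} = 1
G(21) = mex{0,3,2} = 1
G(22) = mex{0,0,2} = 1
G(23) = mex{1,0,3} = 2
G(24) = mex{1,0,3} = 2
G(25) = mex{1,0,3} = 2
G(26) = mex{1,1,0} = 2
G(27) = mex{2,1,0} = 3
P-positions are exactly the n with G(n) = 0.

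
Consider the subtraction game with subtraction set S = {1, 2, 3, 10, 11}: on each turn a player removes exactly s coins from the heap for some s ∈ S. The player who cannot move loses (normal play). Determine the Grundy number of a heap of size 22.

n :  0  1  2  3  4  5  6  7  8  9 10 11 12 13 14 15 16 17 18 19 20 21 22
G :  0  1  2  3  0  1  2  3  0  1  2  3  0  1  2  3  0  1  2  3  0  1  2

2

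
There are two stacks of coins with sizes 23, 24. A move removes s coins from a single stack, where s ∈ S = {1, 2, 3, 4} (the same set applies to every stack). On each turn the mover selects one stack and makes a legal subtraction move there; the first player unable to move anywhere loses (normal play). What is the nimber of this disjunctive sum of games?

All stacks use S = {1, 2, 3, 4}:
G(0) = 0
G(1) = mex{0} = 1
G(2) = mex{1,0} = 2
G(3) = mex{2,1,0} = 3
G(4) = mex{3,2,1,0} = 4
G(5) = mex{4,3,2,1} = 0
G(6) = mex{0,4,3,2} = 1
G(7) = mex{1,0,4,3} = 2
G(8) = mex{2,1,0,4} = 3
G(9) = mex{3,2,1,0} = 4
G(10) = mex{4,3,2,1} = 0
G(11) = mex{0,4,3,2} = 1
G(12) = mex{1,0,4,3} = 2
G(13) = mex{2,1,0,4} = 3
G(14) = mex{3,2,1,0} = 4
G(15) = mex{4,3,2,1} = 0
G(16) = mex{0,4,3,2} = 1
G(17) = mex{1,0,4,3} = 2
G(18) = mex{2,1,0,4} = 3
G(19) = mex{3,2,1,0} = 4
G(20) = mex{4,3,2,1} = 0
G(21) = mex{0,4,3,2} = 1
G(22) = mex{1,0,4,3} = 2
G(23) = mex{2,1,0,4} = 3
G(24) = mex{3,2,1,0} = 4
Stack A: G(23) = 3.
Stack B: G(24) = 4.
Combined Grundy value = 3 ⊕ 4 = 7.

7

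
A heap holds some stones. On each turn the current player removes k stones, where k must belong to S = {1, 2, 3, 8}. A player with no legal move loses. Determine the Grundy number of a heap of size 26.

4

n :  0  1  2  3  4  5  6  7  8  9 10 11 12 13 14 15 16 17 18 19 20 21 22 23 24 25 26
G :  0  1  2  3  0  1  2  3  4  0  1  2  3  0  1  2  3  4  0  1  2  3  0  1  2  3  4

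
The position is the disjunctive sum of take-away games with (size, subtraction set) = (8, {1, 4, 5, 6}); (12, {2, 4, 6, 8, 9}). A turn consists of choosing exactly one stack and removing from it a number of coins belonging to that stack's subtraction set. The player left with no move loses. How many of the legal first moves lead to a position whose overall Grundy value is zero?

Stack A, S = {1, 4, 5, 6}:
n : 0 1 2 3 4 5 6 7 8
G : 0 1 0 1 2 3 2 3 4
G_A(8) = 4.
Stack B, S = {2, 4, 6, 8, 9}:
n :  0  1  2  3  4  5  6  7  8  9 10 11 12
G :  0  0  1  1  2  2  3  3  4  4  5  0  0
G_B(12) = 0.
Combined Grundy value = 4 ⊕ 0 = 4.
A winning move leaves total XOR = 0, i.e. changes one component's Grundy value g to g ⊕ X where X is the current total.
Stack A: need g' = 4⊕4 = 0. Options: 8−1→G=3, 8−4→G=2, 8−5→G=1, 8−6→G=0. Hits: 1.
Stack B: need g' = 0⊕4 = 4. Options: 12−2→G=5, 12−4→G=4, 12−6→G=3, 12−8→G=2, 12−9→G=1. Hits: 1.

2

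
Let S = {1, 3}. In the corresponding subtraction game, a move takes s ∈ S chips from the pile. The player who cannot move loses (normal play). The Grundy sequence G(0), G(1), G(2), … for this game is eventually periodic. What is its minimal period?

2

G(0) = 0
G(1) = mex{0} = 1
G(2) = mex{1} = 0
G(3) = mex{0,0} = 1
G(4) = mex{1,1} = 0
G(5) = mex{0,0} = 1
G(6) = mex{1,1} = 0
G(7) = mex{0,0} = 1
G(8) = mex{1,1} = 0
G(9) = mex{0,0} = 1
G(10) = mex{1,1} = 0
G(11) = mex{0,0} = 1
G(12) = mex{1,1} = 0
G(13) = mex{0,0} = 1
G(14) = mex{1,1} = 0
G(n+2) = G(n) holds for n = 0,…,2 (a full window of length max(S) = 3), so the sequence is purely periodic with period 2.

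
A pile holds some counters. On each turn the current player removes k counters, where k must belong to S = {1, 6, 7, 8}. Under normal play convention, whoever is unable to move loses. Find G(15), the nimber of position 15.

G(0) = 0
G(1) = mex{0} = 1
G(2) = mex{1} = 0
G(3) = mex{0} = 1
G(4) = mex{1} = 0
G(5) = mex{0} = 1
G(6) = mex{1,0} = 2
G(7) = mex{2,1,0} = 3
G(8) = mex{3,0,1,0} = 2
G(9) = mex{2,1,0,1} = 3
G(10) = mex{3,0,1,0} = 2
G(11) = mex{2,1,0,1} = 3
G(12) = mex{3,2,1,0} = 4
G(13) = mex{4,3,2,1} = 0
G(14) = mex{0,2,3,2} = 1
G(15) = mex{1,3,2,3} = 0

0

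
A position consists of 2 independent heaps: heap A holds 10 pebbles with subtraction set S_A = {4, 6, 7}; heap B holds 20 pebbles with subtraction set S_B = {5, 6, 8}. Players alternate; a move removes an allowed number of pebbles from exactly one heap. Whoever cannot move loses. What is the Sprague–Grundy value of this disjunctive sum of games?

Heap A, S = {4, 6, 7}:
G(0) = 0
G(1) = mex{} = 0
G(2) = mex{} = 0
G(3) = mex{} = 0
G(4) = mex{0} = 1
G(5) = mex{0} = 1
G(6) = mex{0,0} = 1
G(7) = mex{0,0,0} = 1
G(8) = mex{1,0,0} = 2
G(9) = mex{1,0,0} = 2
G(10) = mex{1,1,0} = 2
G_A(10) = 2.
Heap B, S = {5, 6, 8}:
G(0) = 0
G(1) = mex{} = 0
G(2) = mex{} = 0
G(3) = mex{} = 0
G(4) = mex{} = 0
G(5) = mex{0} = 1
G(6) = mex{0,0} = 1
G(7) = mex{0,0} = 1
G(8) = mex{0,0,0} = 1
G(9) = mex{0,0,0} = 1
G(10) = mex{1,0,0} = 2
G(11) = mex{1,1,0} = 2
G(12) = mex{1,1,0} = 2
G(13) = mex{1,1,1} = 0
G(14) = mex{1,1,1} = 0
G(15) = mex{2,1,1} = 0
G(16) = mex{2,2,1} = 0
G(17) = mex{2,2,1} = 0
G(18) = mex{0,2,2} = 1
G(19) = mex{0,0,2} = 1
G(20) = mex{0,0,2} = 1
G_B(20) = 1.
Combined Grundy value = 2 ⊕ 1 = 3.

3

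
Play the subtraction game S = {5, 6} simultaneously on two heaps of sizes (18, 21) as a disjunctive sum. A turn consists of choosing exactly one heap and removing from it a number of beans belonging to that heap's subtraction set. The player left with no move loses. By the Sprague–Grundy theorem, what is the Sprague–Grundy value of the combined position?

3

All heaps use S = {5, 6}:
n :  0  1  2  3  4  5  6  7  8  9 10 11 12 13 14 15 16 17 18 19 20 21
G :  0  0  0  0  0  1  1  1  1  1  2  0  0  0  0  0  1  1  1  1  1  2
Heap A: G(18) = 1.
Heap B: G(21) = 2.
Combined Grundy value = 1 ⊕ 2 = 3.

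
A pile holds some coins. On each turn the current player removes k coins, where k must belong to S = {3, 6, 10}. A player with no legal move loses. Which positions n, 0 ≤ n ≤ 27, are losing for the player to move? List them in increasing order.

0, 1, 2, 9, 13, 14, 18, 22, 26, 27

n :  0  1  2  3  4  5  6  7  8  9 10 11 12 13 14 15 16 17 18 19 20 21 22 23 24 25 26 27
G :  0  0  0  1  1  1  2  2  2  0  3  3  1  0  0  2  1  1  0  2  2  1  0  3  2  1  0  0
P-positions are exactly the n with G(n) = 0.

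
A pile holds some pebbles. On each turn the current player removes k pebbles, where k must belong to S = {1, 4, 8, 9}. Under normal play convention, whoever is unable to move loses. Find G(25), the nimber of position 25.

1

G(0) = 0
G(1) = mex{0} = 1
G(2) = mex{1} = 0
G(3) = mex{0} = 1
G(4) = mex{1,0} = 2
G(5) = mex{2,1} = 0
G(6) = mex{0,0} = 1
G(7) = mex{1,1} = 0
G(8) = mex{0,2,0} = 1
G(9) = mex{1,0,1,0} = 2
G(10) = mex{2,1,0,1} = 3
G(11) = mex{3,0,1,0} = 2
G(12) = mex{2,1,2,1} = 0
G(13) = mex{0,2,0,2} = 1
G(14) = mex{1,3,1,0} = 2
G(15) = mex{2,2,0,1} = 3
G(16) = mex{3,0,1,0} = 2
G(17) = mex{2,1,2,1} = 0
G(18) = mex{0,2,3,2} = 1
G(19) = mex{1,3,2,3} = 0
G(20) = mex{0,2,0,2} = 1
G(21) = mex{1,0,1,0} = 2
G(22) = mex{2,1,2,1} = 0
G(23) = mex{0,0,3,2} = 1
G(24) = mex{1,1,2,3} = 0
G(25) = mex{0,2,0,2} = 1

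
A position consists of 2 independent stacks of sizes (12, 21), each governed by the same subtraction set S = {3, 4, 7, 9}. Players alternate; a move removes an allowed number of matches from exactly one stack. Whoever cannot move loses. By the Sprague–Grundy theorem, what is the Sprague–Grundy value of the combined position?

3

All stacks use S = {3, 4, 7, 9}:
n :  0  1  2  3  4  5  6  7  8  9 10 11 12 13 14 15 16 17 18 19 20 21
G :  0  0  0  1  1  1  2  2  2  3  3  3  0  0  0  1  1  1  2  2  2  3
Stack A: G(12) = 0.
Stack B: G(21) = 3.
Combined Grundy value = 0 ⊕ 3 = 3.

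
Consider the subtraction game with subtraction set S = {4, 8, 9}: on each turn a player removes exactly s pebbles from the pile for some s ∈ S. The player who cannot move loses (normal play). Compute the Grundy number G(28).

n :  0  1  2  3  4  5  6  7  8  9 10 11 12 13 14 15 16 17 18 19 20 21 22 23 24 25 26 27 28
G :  0  0  0  0  1  1  1  1  2  2  2  2  3  0  0  0  0  1  1  1  1  2  2  2  2  3  0  0  0

0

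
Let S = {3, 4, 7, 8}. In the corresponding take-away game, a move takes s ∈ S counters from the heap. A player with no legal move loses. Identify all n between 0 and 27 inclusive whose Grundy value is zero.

0, 1, 2, 11, 12, 13, 22, 23, 24

n :  0  1  2  3  4  5  6  7  8  9 10 11 12 13 14 15 16 17 18 19 20 21 22 23 24 25 26 27
G :  0  0  0  1  1  1  2  2  2  3  3  0  0  0  1  1  1  2  2  2  3  3  0  0  0  1  1  1
P-positions are exactly the n with G(n) = 0.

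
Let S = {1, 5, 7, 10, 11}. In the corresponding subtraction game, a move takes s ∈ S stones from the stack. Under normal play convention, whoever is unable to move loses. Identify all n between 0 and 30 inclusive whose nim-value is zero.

n :  0  1  2  3  4  5  6  7  8  9 10 11 12 13 14 15 16 17 18 19 20 21 22 23 24 25 26 27 28 29 30
G :  0  1  0  1  0  1  0  1  0  1  2  3  2  3  2  3  2  3  2  3  0  1  0  1  0  1  0  1  0  1  2
P-positions are exactly the n with G(n) = 0.

0, 2, 4, 6, 8, 20, 22, 24, 26, 28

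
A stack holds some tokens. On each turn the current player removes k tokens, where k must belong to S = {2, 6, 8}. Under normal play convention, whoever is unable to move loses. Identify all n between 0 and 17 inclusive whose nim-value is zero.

0, 1, 4, 5, 14, 15

G(0) = 0
G(1) = mex{} = 0
G(2) = mex{0} = 1
G(3) = mex{0} = 1
G(4) = mex{1} = 0
G(5) = mex{1} = 0
G(6) = mex{0,0} = 1
G(7) = mex{0,0} = 1
G(8) = mex{1,1,0} = 2
G(9) = mex{1,1,0} = 2
G(10) = mex{2,0,1} = 3
G(11) = mex{2,0,1} = 3
G(12) = mex{3,1,0} = 2
G(13) = mex{3,1,0} = 2
G(14) = mex{2,2,1} = 0
G(15) = mex{2,2,1} = 0
G(16) = mex{0,3,2} = 1
G(17) = mex{0,3,2} = 1
P-positions are exactly the n with G(n) = 0.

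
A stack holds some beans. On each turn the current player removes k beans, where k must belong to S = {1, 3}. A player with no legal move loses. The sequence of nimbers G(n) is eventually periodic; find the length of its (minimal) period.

2

G(0) = 0
G(1) = mex{0} = 1
G(2) = mex{1} = 0
G(3) = mex{0,0} = 1
G(4) = mex{1,1} = 0
G(5) = mex{0,0} = 1
G(6) = mex{1,1} = 0
G(7) = mex{0,0} = 1
G(8) = mex{1,1} = 0
G(9) = mex{0,0} = 1
G(10) = mex{1,1} = 0
G(11) = mex{0,0} = 1
G(12) = mex{1,1} = 0
G(13) = mex{0,0} = 1
G(14) = mex{1,1} = 0
G(n+2) = G(n) holds for n = 0,…,2 (a full window of length max(S) = 3), so the sequence is purely periodic with period 2.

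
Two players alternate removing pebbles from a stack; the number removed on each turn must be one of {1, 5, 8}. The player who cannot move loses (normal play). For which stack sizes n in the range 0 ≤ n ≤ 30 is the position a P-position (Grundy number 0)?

0, 2, 4, 6, 13, 15, 17, 19, 26, 28, 30

n :  0  1  2  3  4  5  6  7  8  9 10 11 12 13 14 15 16 17 18 19 20 21 22 23 24 25 26 27 28 29 30
G :  0  1  0  1  0  1  0  1  2  3  2  3  2  0  1  0  1  0  1  0  1  2  3  2  3  2  0  1  0  1  0
P-positions are exactly the n with G(n) = 0.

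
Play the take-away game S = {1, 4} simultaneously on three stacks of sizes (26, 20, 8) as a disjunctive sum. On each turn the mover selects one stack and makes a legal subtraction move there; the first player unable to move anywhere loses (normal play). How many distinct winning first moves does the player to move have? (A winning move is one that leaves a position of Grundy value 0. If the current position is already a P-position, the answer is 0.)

0

All stacks use S = {1, 4}:
n :  0  1  2  3  4  5  6  7  8  9 10 11 12 13 14 15 16 17 18 19 20 21 22 23 24 25 26
G :  0  1  0  1  2  0  1  0  1  2  0  1  0  1  2  0  1  0  1  2  0  1  0  1  2  0  1
Stack A: G(26) = 1.
Stack B: G(20) = 0.
Stack C: G(8) = 1.
Combined Grundy value = 1 ⊕ 0 ⊕ 1 = 0.
A winning move leaves total XOR = 0, i.e. changes one component's Grundy value g to g ⊕ X where X is the current total.
Stack A: target g' = 1⊕0 = 1, but every legal move changes the Grundy value (mex property), so 0 moves.
Stack B: target g' = 0⊕0 = 0, but every legal move changes the Grundy value (mex property), so 0 moves.
Stack C: target g' = 1⊕0 = 1, but every legal move changes the Grundy value (mex property), so 0 moves.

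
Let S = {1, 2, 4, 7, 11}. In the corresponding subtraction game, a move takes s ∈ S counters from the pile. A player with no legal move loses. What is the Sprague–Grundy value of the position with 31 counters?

G(0) = 0
G(1) = mex{0} = 1
G(2) = mex{1,0} = 2
G(3) = mex{2,1} = 0
G(4) = mex{0,2,0} = 1
G(5) = mex{1,0,1} = 2
G(6) = mex{2,1,2} = 0
G(7) = mex{0,2,0,0} = 1
G(8) = mex{1,0,1,1} = 2
G(9) = mex{2,1,2,2} = 0
G(10) = mex{0,2,0,0} = 1
G(11) = mex{1,0,1,1,0} = 2
G(12) = mex{2,1,2,2,1} = 0
G(13) = mex{0,2,0,0,2} = 1
G(14) = mex{1,0,1,1,0} = 2
G(15) = mex{2,1,2,2,1} = 0
G(16) = mex{0,2,0,0,2} = 1
G(17) = mex{1,0,1,1,0} = 2
G(18) = mex{2,1,2,2,1} = 0
G(19) = mex{0,2,0,0,2} = 1
G(20) = mex{1,0,1,1,0} = 2
G(21) = mex{2,1,2,2,1} = 0
G(22) = mex{0,2,0,0,2} = 1
G(23) = mex{1,0,1,1,0} = 2
G(24) = mex{2,1,2,2,1} = 0
G(25) = mex{0,2,0,0,2} = 1
G(26) = mex{1,0,1,1,0} = 2
G(27) = mex{2,1,2,2,1} = 0
G(28) = mex{0,2,0,0,2} = 1
G(29) = mex{1,0,1,1,0} = 2
G(30) = mex{2,1,2,2,1} = 0
G(31) = mex{0,2,0,0,2} = 1

1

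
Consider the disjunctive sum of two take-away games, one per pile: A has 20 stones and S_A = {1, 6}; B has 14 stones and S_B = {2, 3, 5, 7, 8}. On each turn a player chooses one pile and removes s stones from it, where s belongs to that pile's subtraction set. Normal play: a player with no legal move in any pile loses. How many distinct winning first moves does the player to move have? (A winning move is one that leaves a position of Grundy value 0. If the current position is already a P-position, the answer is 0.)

Pile A, S = {1, 6}:
n :  0  1  2  3  4  5  6  7  8  9 10 11 12 13 14 15 16 17 18 19 20
G :  0  1  0  1  0  1  2  0  1  0  1  0  1  2  0  1  0  1  0  1  2
G_A(20) = 2.
Pile B, S = {2, 3, 5, 7, 8}:
n :  0  1  2  3  4  5  6  7  8  9 10 11 12 13 14
G :  0  0  1  1  2  2  3  3  4  4  0  0  1  1  2
G_B(14) = 2.
Combined Grundy value = 2 ⊕ 2 = 0.
A winning move leaves total XOR = 0, i.e. changes one component's Grundy value g to g ⊕ X where X is the current total.
Pile A: target g' = 2⊕0 = 2, but every legal move changes the Grundy value (mex property), so 0 moves.
Pile B: target g' = 2⊕0 = 2, but every legal move changes the Grundy value (mex property), so 0 moves.

0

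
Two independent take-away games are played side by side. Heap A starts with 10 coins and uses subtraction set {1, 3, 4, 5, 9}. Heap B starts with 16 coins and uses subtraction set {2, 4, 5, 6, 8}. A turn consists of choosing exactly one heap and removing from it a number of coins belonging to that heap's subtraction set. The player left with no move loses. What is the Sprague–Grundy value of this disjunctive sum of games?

Heap A, S = {1, 3, 4, 5, 9}:
G(0) = 0
G(1) = mex{0} = 1
G(2) = mex{1} = 0
G(3) = mex{0,0} = 1
G(4) = mex{1,1,0} = 2
G(5) = mex{2,0,1,0} = 3
G(6) = mex{3,1,0,1} = 2
G(7) = mex{2,2,1,0} = 3
G(8) = mex{3,3,2,1} = 0
G(9) = mex{0,2,3,2,0} = 1
G(10) = mex{1,3,2,3,1} = 0
G_A(10) = 0.
Heap B, S = {2, 4, 5, 6, 8}:
G(0) = 0
G(1) = mex{} = 0
G(2) = mex{0} = 1
G(3) = mex{0} = 1
G(4) = mex{1,0} = 2
G(5) = mex{1,0,0} = 2
G(6) = mex{2,1,0,0} = 3
G(7) = mex{2,1,1,0} = 3
G(8) = mex{3,2,1,1,0} = 4
G(9) = mex{3,2,2,1,0} = 4
G(10) = mex{4,3,2,2,1} = 0
G(11) = mex{4,3,3,2,1} = 0
G(12) = mex{0,4,3,3,2} = 1
G(13) = mex{0,4,4,3,2} = 1
G(14) = mex{1,0,4,4,3} = 2
G(15) = mex{1,0,0,4,3} = 2
G(16) = mex{2,1,0,0,4} = 3
G_B(16) = 3.
Combined Grundy value = 0 ⊕ 3 = 3.

3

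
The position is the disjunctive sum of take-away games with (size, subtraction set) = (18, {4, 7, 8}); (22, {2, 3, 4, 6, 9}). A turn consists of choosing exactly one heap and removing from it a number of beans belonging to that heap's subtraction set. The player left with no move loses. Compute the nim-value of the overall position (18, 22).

Heap A, S = {4, 7, 8}:
G(0) = 0
G(1) = mex{} = 0
G(2) = mex{} = 0
G(3) = mex{} = 0
G(4) = mex{0} = 1
G(5) = mex{0} = 1
G(6) = mex{0} = 1
G(7) = mex{0,0} = 1
G(8) = mex{1,0,0} = 2
G(9) = mex{1,0,0} = 2
G(10) = mex{1,0,0} = 2
G(11) = mex{1,1,0} = 2
G(12) = mex{2,1,1} = 0
G(13) = mex{2,1,1} = 0
G(14) = mex{2,1,1} = 0
G(15) = mex{2,2,1} = 0
G(16) = mex{0,2,2} = 1
G(17) = mex{0,2,2} = 1
G(18) = mex{0,2,2} = 1
G_A(18) = 1.
Heap B, S = {2, 3, 4, 6, 9}:
G(0) = 0
G(1) = mex{} = 0
G(2) = mex{0} = 1
G(3) = mex{0,0} = 1
G(4) = mex{1,0,0} = 2
G(5) = mex{1,1,0} = 2
G(6) = mex{2,1,1,0} = 3
G(7) = mex{2,2,1,0} = 3
G(8) = mex{3,2,2,1} = 0
G(9) = mex{3,3,2,1,0} = 4
G(10) = mex{0,3,3,2,0} = 1
G(11) = mex{4,0,3,2,1} = 5
G(12) = mex{1,4,0,3,1} = 2
G(13) = mex{5,1,4,3,2} = 0
G(14) = mex{2,5,1,0,2} = 3
G(15) = mex{0,2,5,4,3} = 1
G(16) = mex{3,0,2,1,3} = 4
G(17) = mex{1,3,0,5,0} = 2
G(18) = mex{4,1,3,2,4} = 0
G(19) = mex{2,4,1,0,1} = 3
G(20) = mex{0,2,4,3,5} = 1
G(21) = mex{3,0,2,1,2} = 4
G(22) = mex{1,3,0,4,0} = 2
G_B(22) = 2.
Combined Grundy value = 1 ⊕ 2 = 3.

3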